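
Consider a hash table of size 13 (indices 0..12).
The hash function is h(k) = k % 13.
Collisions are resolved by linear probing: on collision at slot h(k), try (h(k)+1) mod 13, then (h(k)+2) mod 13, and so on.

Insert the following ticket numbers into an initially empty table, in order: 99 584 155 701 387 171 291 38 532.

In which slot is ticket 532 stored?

4

99: h=8 -> slot 8
584: h=12 -> slot 12
155: h=12, probe 12,0 -> slot 0
701: h=12, probe 12,0,1 -> slot 1
387: h=10 -> slot 10
171: h=2 -> slot 2
291: h=5 -> slot 5
38: h=12, probe 12,0,1,2,3 -> slot 3
532: h=12, probe 12,0,1,2,3,4 -> slot 4
Table: [155, 701, 171, 38, 532, 291, _, _, 99, _, 387, _, 584]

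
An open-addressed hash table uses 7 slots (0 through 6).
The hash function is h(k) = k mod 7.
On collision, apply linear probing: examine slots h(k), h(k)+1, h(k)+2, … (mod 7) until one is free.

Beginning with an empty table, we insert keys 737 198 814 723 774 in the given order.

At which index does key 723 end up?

737 hashes to 2; slot 2 is free => place at 2.
198 hashes to 2; 2 taken => place at 3.
814 hashes to 2; 2,3 taken => place at 4.
723 hashes to 2; 2,3,4 taken => place at 5.
774 hashes to 4; 4,5 taken => place at 6.
Table: [—, —, 737, 198, 814, 723, 774]

5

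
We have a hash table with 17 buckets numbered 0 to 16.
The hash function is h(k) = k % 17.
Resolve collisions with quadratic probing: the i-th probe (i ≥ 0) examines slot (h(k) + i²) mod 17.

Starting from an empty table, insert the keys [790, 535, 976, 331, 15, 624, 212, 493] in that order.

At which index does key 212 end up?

0

790: h=8 → slot 8
535: h=8, probe 8,9 → slot 9
976: h=7 → slot 7
331: h=8, probe 8,9,12 → slot 12
15: h=15 → slot 15
624: h=12, probe 12,13 → slot 13
212: h=8, probe 8,9,12,0 → slot 0
493: h=0, probe 0,1 → slot 1
Table: [212, 493, —, —, —, —, —, 976, 790, 535, —, —, 331, 624, —, 15, —]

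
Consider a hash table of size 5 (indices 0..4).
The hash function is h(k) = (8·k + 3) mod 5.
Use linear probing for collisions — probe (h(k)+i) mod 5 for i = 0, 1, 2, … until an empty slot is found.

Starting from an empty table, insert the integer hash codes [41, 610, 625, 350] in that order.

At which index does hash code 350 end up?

0

41 hashes to 1; slot 1 is free -> place at 1.
610 hashes to 3; slot 3 is free -> place at 3.
625 hashes to 3; 3 taken -> place at 4.
350 hashes to 3; 3,4 taken -> place at 0.
Table: [350, 41, _, 610, 625]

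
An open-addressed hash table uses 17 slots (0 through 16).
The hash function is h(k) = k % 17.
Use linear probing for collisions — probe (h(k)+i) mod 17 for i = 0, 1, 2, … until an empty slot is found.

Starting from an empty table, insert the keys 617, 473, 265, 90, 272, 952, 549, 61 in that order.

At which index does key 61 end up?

11

617 hashes to 5; slot 5 is free → place at 5.
473 hashes to 14; slot 14 is free → place at 14.
265 hashes to 10; slot 10 is free → place at 10.
90 hashes to 5; 5 taken → place at 6.
272 hashes to 0; slot 0 is free → place at 0.
952 hashes to 0; 0 taken → place at 1.
549 hashes to 5; 5,6 taken → place at 7.
61 hashes to 10; 10 taken → place at 11.
Table: [272, 952, ., ., ., 617, 90, 549, ., ., 265, 61, ., ., 473, ., .]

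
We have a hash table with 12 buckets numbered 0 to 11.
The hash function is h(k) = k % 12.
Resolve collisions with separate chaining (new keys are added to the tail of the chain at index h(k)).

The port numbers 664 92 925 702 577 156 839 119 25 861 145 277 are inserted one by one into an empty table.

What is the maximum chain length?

664 → bucket 4
92 → bucket 8
925 → bucket 1
702 → bucket 6
577 → bucket 1 (collision)
156 → bucket 0
839 → bucket 11
119 → bucket 11 (collision)
25 → bucket 1 (collision)
861 → bucket 9
145 → bucket 1 (collision)
277 → bucket 1 (collision)
Final buckets:
0: 156
1: 925 -> 577 -> 25 -> 145 -> 277
2: ∅
3: ∅
4: 664
5: ∅
6: 702
7: ∅
8: 92
9: 861
10: ∅
11: 839 -> 119

5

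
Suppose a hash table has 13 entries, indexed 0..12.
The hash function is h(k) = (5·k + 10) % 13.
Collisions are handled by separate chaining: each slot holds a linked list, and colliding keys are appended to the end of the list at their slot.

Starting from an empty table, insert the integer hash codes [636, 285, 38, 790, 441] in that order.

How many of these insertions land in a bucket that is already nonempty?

3

636 -> bucket 5
285 -> bucket 5 (collision)
38 -> bucket 5 (collision)
790 -> bucket 8
441 -> bucket 5 (collision)
Final buckets:
0: _
1: _
2: _
3: _
4: _
5: 636 -> 285 -> 38 -> 441
6: _
7: _
8: 790
9: _
10: _
11: _
12: _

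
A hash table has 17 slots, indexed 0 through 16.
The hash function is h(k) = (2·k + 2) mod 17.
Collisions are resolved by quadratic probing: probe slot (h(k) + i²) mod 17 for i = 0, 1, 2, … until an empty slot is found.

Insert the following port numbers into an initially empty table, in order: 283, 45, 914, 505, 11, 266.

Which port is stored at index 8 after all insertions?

45

283 hashes to 7; slot 7 is free → place at 7.
45 hashes to 7; 7 taken → place at 8.
914 hashes to 11; slot 11 is free → place at 11.
505 hashes to 9; slot 9 is free → place at 9.
11 hashes to 7; 7,8,11 taken → place at 16.
266 hashes to 7; 7,8,11,16 taken → place at 6.
Table: [_, _, _, _, _, _, 266, 283, 45, 505, _, 914, _, _, _, _, 11]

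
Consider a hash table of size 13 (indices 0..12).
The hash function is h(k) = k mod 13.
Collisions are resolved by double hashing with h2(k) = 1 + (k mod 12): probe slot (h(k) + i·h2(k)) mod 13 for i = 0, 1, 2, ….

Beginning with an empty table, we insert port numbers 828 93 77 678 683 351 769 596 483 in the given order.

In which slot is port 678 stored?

828 hashes to 9; slot 9 is free → place at 9.
93 hashes to 2; slot 2 is free → place at 2.
77 hashes to 12; slot 12 is free → place at 12.
678 hashes to 2, h2=7; 2,9 taken → place at 3.
683 hashes to 7; slot 7 is free → place at 7.
351 hashes to 0; slot 0 is free → place at 0.
769 hashes to 2, h2=2; 2 taken → place at 4.
596 hashes to 11; slot 11 is free → place at 11.
483 hashes to 2, h2=4; 2 taken → place at 6.
Table: [351, _, 93, 678, 769, _, 483, 683, _, 828, _, 596, 77]

3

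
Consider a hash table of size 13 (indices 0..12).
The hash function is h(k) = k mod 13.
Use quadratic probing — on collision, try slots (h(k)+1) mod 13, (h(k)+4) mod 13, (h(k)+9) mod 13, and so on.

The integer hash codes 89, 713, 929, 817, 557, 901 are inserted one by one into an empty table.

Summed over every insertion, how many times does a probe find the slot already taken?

6

Insert 89: h=11, slot 11 empty -> index 11.
Insert 713: h=11, slot 11 occupied -> index 12.
Insert 929: h=6, slot 6 empty -> index 6.
Insert 817: h=11, slots 11,12 occupied -> index 2.
Insert 557: h=11, slots 11,12,2 occupied -> index 7.
Insert 901: h=4, slot 4 empty -> index 4.
Table: [., ., 817, ., 901, ., 929, 557, ., ., ., 89, 713]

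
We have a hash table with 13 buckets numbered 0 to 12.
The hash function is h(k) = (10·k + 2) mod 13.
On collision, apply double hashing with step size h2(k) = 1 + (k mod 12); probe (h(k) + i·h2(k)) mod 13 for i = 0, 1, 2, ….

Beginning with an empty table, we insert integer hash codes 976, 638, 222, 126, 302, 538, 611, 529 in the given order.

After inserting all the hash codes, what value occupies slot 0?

538

Insert 976: h=12, slot 12 empty => index 12.
Insert 638: h=12, h2=3, slot 12 occupied => index 2.
Insert 222: h=12, h2=7, slot 12 occupied => index 6.
Insert 126: h=1, slot 1 empty => index 1.
Insert 302: h=6, h2=3, slot 6 occupied => index 9.
Insert 538: h=0, slot 0 empty => index 0.
Insert 611: h=2, h2=12, slots 2,1,0,12 occupied => index 11.
Insert 529: h=1, h2=2, slot 1 occupied => index 3.
Table: [538, 126, 638, 529, _, _, 222, _, _, 302, _, 611, 976]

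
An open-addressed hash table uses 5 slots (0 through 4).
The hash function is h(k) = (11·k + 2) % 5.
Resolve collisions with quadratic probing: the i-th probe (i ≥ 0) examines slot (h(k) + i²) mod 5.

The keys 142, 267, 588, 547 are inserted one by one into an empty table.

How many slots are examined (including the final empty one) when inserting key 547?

3

142 hashes to 4; slot 4 is free → place at 4.
267 hashes to 4; 4 taken → place at 0.
588 hashes to 0; 0 taken → place at 1.
547 hashes to 4; 4,0 taken → place at 3.
Table: [267, 588, -, 547, 142]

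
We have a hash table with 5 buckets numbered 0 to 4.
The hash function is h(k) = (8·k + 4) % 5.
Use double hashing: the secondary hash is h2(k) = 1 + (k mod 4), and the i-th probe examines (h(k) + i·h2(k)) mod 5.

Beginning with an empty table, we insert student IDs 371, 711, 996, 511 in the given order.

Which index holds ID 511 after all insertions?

0

Insert 371: h=2, slot 2 empty -> index 2.
Insert 711: h=2, h2=4, slot 2 occupied -> index 1.
Insert 996: h=2, h2=1, slot 2 occupied -> index 3.
Insert 511: h=2, h2=4, slots 2,1 occupied -> index 0.
Table: [511, 711, 371, 996, .]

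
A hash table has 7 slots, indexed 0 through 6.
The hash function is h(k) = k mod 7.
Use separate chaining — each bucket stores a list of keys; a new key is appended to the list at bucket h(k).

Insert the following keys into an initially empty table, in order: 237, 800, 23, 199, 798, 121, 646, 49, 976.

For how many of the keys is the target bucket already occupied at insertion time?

Insert 237: h=6, bucket 6 empty -> new chain.
Insert 800: h=2, bucket 2 empty -> new chain.
Insert 23: h=2, bucket 2 nonempty -> append to chain.
Insert 199: h=3, bucket 3 empty -> new chain.
Insert 798: h=0, bucket 0 empty -> new chain.
Insert 121: h=2, bucket 2 nonempty -> append to chain.
Insert 646: h=2, bucket 2 nonempty -> append to chain.
Insert 49: h=0, bucket 0 nonempty -> append to chain.
Insert 976: h=3, bucket 3 nonempty -> append to chain.
Final buckets:
0: 798 -> 49
1: —
2: 800 -> 23 -> 121 -> 646
3: 199 -> 976
4: —
5: —
6: 237

5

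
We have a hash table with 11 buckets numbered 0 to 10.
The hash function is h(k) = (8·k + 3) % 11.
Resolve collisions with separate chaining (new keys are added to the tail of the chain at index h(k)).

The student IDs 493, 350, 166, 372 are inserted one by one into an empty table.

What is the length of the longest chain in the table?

3

Insert 493: h=9, bucket 9 empty -> new chain.
Insert 350: h=9, bucket 9 nonempty -> append to chain.
Insert 166: h=0, bucket 0 empty -> new chain.
Insert 372: h=9, bucket 9 nonempty -> append to chain.
Final buckets:
0: 166
1: _
2: _
3: _
4: _
5: _
6: _
7: _
8: _
9: 493 -> 350 -> 372
10: _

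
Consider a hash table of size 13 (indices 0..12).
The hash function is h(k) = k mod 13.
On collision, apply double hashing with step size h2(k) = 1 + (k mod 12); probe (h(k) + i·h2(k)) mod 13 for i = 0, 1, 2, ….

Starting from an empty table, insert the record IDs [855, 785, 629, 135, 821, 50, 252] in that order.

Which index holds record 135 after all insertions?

9

855: h=10 → slot 10
785: h=5 → slot 5
629: h=5, h2=6, probe 5,11 → slot 11
135: h=5, h2=4, probe 5,9 → slot 9
821: h=2 → slot 2
50: h=11, h2=3, probe 11,1 → slot 1
252: h=5, h2=1, probe 5,6 → slot 6
Table: [—, 50, 821, —, —, 785, 252, —, —, 135, 855, 629, —]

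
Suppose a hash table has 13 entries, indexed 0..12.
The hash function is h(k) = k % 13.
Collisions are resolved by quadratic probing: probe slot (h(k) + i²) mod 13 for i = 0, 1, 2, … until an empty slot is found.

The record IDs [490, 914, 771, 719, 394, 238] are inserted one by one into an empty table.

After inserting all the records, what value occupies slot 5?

490: h=9 => slot 9
914: h=4 => slot 4
771: h=4, probe 4,5 => slot 5
719: h=4, probe 4,5,8 => slot 8
394: h=4, probe 4,5,8,0 => slot 0
238: h=4, probe 4,5,8,0,7 => slot 7
Table: [394, —, —, —, 914, 771, —, 238, 719, 490, —, —, —]

771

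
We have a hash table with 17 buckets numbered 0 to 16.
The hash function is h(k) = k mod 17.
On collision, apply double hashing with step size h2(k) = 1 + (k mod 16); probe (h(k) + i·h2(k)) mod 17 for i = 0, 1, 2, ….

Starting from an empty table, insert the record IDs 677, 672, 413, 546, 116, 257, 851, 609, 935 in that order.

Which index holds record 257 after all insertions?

677 hashes to 14; slot 14 is free -> place at 14.
672 hashes to 9; slot 9 is free -> place at 9.
413 hashes to 5; slot 5 is free -> place at 5.
546 hashes to 2; slot 2 is free -> place at 2.
116 hashes to 14, h2=5; 14,2 taken -> place at 7.
257 hashes to 2, h2=2; 2 taken -> place at 4.
851 hashes to 1; slot 1 is free -> place at 1.
609 hashes to 14, h2=2; 14 taken -> place at 16.
935 hashes to 0; slot 0 is free -> place at 0.
Table: [935, 851, 546, ., 257, 413, ., 116, ., 672, ., ., ., ., 677, ., 609]

4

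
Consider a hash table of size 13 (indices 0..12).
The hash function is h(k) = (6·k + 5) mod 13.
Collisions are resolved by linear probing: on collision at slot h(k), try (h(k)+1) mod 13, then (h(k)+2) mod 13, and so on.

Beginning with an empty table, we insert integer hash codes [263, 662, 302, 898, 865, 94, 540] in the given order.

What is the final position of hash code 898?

0

263 hashes to 10; slot 10 is free => place at 10.
662 hashes to 12; slot 12 is free => place at 12.
302 hashes to 10; 10 taken => place at 11.
898 hashes to 11; 11,12 taken => place at 0.
865 hashes to 8; slot 8 is free => place at 8.
94 hashes to 10; 10,11,12,0 taken => place at 1.
540 hashes to 8; 8 taken => place at 9.
Table: [898, 94, —, —, —, —, —, —, 865, 540, 263, 302, 662]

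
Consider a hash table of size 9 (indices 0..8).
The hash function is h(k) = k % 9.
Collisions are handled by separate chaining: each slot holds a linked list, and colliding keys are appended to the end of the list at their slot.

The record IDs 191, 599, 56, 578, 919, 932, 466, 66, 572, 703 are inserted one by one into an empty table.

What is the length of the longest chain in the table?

3

191 -> bucket 2
599 -> bucket 5
56 -> bucket 2 (collision)
578 -> bucket 2 (collision)
919 -> bucket 1
932 -> bucket 5 (collision)
466 -> bucket 7
66 -> bucket 3
572 -> bucket 5 (collision)
703 -> bucket 1 (collision)
Final buckets:
0: —
1: 919 -> 703
2: 191 -> 56 -> 578
3: 66
4: —
5: 599 -> 932 -> 572
6: —
7: 466
8: —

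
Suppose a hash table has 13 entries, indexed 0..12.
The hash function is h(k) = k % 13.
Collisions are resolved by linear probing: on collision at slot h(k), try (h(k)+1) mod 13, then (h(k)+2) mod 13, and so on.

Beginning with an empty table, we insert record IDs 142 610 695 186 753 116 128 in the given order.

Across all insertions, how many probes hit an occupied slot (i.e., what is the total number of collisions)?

Insert 142: h=12, slot 12 empty -> index 12.
Insert 610: h=12, slot 12 occupied -> index 0.
Insert 695: h=6, slot 6 empty -> index 6.
Insert 186: h=4, slot 4 empty -> index 4.
Insert 753: h=12, slots 12,0 occupied -> index 1.
Insert 116: h=12, slots 12,0,1 occupied -> index 2.
Insert 128: h=11, slot 11 empty -> index 11.
Table: [610, 753, 116, ., 186, ., 695, ., ., ., ., 128, 142]

6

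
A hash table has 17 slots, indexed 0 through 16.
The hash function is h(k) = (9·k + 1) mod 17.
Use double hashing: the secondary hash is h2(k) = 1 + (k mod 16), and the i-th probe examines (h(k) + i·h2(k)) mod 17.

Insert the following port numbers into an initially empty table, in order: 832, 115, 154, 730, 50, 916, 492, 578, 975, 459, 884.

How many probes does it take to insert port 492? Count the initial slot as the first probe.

2

832: h=9 -> slot 9
115: h=16 -> slot 16
154: h=10 -> slot 10
730: h=9, h2=11, probe 9,3 -> slot 3
50: h=9, h2=3, probe 9,12 -> slot 12
916: h=0 -> slot 0
492: h=9, h2=13, probe 9,5 -> slot 5
578: h=1 -> slot 1
975: h=4 -> slot 4
459: h=1, h2=12, probe 1,13 -> slot 13
884: h=1, h2=5, probe 1,6 -> slot 6
Table: [916, 578, —, 730, 975, 492, 884, —, —, 832, 154, —, 50, 459, —, —, 115]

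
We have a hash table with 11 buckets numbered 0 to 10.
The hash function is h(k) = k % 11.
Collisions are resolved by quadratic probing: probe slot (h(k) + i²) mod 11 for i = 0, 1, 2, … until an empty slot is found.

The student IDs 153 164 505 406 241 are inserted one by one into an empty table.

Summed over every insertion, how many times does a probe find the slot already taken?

10

Insert 153: h=10, slot 10 empty → index 10.
Insert 164: h=10, slot 10 occupied → index 0.
Insert 505: h=10, slots 10,0 occupied → index 3.
Insert 406: h=10, slots 10,0,3 occupied → index 8.
Insert 241: h=10, slots 10,0,3,8 occupied → index 4.
Table: [164, ., ., 505, 241, ., ., ., 406, ., 153]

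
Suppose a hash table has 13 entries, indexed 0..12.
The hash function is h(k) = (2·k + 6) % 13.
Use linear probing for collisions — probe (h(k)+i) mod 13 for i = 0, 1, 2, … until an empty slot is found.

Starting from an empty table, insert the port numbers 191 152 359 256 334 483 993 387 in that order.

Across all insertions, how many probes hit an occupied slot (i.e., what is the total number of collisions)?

Insert 191: h=11, slot 11 empty => index 11.
Insert 152: h=11, slot 11 occupied => index 12.
Insert 359: h=9, slot 9 empty => index 9.
Insert 256: h=11, slots 11,12 occupied => index 0.
Insert 334: h=11, slots 11,12,0 occupied => index 1.
Insert 483: h=10, slot 10 empty => index 10.
Insert 993: h=3, slot 3 empty => index 3.
Insert 387: h=0, slots 0,1 occupied => index 2.
Table: [256, 334, 387, 993, —, —, —, —, —, 359, 483, 191, 152]

8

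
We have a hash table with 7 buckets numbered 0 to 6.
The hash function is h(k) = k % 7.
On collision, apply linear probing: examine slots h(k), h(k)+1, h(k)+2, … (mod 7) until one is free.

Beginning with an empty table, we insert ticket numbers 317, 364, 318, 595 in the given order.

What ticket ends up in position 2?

317

317: h=2 → slot 2
364: h=0 → slot 0
318: h=3 → slot 3
595: h=0, probe 0,1 → slot 1
Table: [364, 595, 317, 318, ∅, ∅, ∅]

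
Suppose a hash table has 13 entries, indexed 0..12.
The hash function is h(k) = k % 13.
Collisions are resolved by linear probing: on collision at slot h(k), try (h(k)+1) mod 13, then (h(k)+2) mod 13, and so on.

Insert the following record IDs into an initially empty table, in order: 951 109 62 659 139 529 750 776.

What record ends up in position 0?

951 hashes to 2; slot 2 is free -> place at 2.
109 hashes to 5; slot 5 is free -> place at 5.
62 hashes to 10; slot 10 is free -> place at 10.
659 hashes to 9; slot 9 is free -> place at 9.
139 hashes to 9; 9,10 taken -> place at 11.
529 hashes to 9; 9,10,11 taken -> place at 12.
750 hashes to 9; 9,10,11,12 taken -> place at 0.
776 hashes to 9; 9,10,11,12,0 taken -> place at 1.
Table: [750, 776, 951, ., ., 109, ., ., ., 659, 62, 139, 529]

750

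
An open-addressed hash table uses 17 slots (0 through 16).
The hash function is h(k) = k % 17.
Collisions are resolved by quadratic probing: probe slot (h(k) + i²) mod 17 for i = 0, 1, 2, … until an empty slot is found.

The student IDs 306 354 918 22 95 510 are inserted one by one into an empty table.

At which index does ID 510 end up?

Insert 306: h=0, slot 0 empty -> index 0.
Insert 354: h=14, slot 14 empty -> index 14.
Insert 918: h=0, slot 0 occupied -> index 1.
Insert 22: h=5, slot 5 empty -> index 5.
Insert 95: h=10, slot 10 empty -> index 10.
Insert 510: h=0, slots 0,1 occupied -> index 4.
Table: [306, 918, -, -, 510, 22, -, -, -, -, 95, -, -, -, 354, -, -]

4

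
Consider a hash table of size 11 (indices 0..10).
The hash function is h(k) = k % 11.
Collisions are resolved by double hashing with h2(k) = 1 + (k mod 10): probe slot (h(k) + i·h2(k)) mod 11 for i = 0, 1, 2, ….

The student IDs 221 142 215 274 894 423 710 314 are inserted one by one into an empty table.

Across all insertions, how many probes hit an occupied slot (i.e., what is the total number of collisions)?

3

221 hashes to 1; slot 1 is free → place at 1.
142 hashes to 10; slot 10 is free → place at 10.
215 hashes to 6; slot 6 is free → place at 6.
274 hashes to 10, h2=5; 10 taken → place at 4.
894 hashes to 3; slot 3 is free → place at 3.
423 hashes to 5; slot 5 is free → place at 5.
710 hashes to 6, h2=1; 6 taken → place at 7.
314 hashes to 6, h2=5; 6 taken → place at 0.
Table: [314, 221, _, 894, 274, 423, 215, 710, _, _, 142]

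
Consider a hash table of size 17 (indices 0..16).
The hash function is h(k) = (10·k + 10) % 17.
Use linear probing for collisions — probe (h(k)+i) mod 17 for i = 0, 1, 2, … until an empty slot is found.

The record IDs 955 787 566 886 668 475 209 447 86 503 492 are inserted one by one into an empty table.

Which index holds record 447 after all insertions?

14

955: h=6 -> slot 6
787: h=9 -> slot 9
566: h=9, probe 9,10 -> slot 10
886: h=13 -> slot 13
668: h=9, probe 9,10,11 -> slot 11
475: h=0 -> slot 0
209: h=9, probe 9,10,11,12 -> slot 12
447: h=9, probe 9,10,11,12,13,14 -> slot 14
86: h=3 -> slot 3
503: h=8 -> slot 8
492: h=0, probe 0,1 -> slot 1
Table: [475, 492, -, 86, -, -, 955, -, 503, 787, 566, 668, 209, 886, 447, -, -]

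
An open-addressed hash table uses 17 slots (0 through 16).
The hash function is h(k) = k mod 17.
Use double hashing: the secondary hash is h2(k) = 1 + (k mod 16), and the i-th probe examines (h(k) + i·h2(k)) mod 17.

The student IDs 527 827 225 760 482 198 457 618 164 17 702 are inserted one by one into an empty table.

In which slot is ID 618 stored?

527 hashes to 0; slot 0 is free → place at 0.
827 hashes to 11; slot 11 is free → place at 11.
225 hashes to 4; slot 4 is free → place at 4.
760 hashes to 12; slot 12 is free → place at 12.
482 hashes to 6; slot 6 is free → place at 6.
198 hashes to 11, h2=7; 11 taken → place at 1.
457 hashes to 15; slot 15 is free → place at 15.
618 hashes to 6, h2=11; 6,0,11 taken → place at 5.
164 hashes to 11, h2=5; 11 taken → place at 16.
17 hashes to 0, h2=2; 0 taken → place at 2.
702 hashes to 5, h2=15; 5 taken → place at 3.
Table: [527, 198, 17, 702, 225, 618, 482, ., ., ., ., 827, 760, ., ., 457, 164]

5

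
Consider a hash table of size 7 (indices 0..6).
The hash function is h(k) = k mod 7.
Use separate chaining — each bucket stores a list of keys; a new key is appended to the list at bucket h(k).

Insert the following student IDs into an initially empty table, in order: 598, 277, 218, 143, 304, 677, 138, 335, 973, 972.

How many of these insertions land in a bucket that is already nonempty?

598 -> bucket 3
277 -> bucket 4
218 -> bucket 1
143 -> bucket 3 (collision)
304 -> bucket 3 (collision)
677 -> bucket 5
138 -> bucket 5 (collision)
335 -> bucket 6
973 -> bucket 0
972 -> bucket 6 (collision)
Final buckets:
0: 973
1: 218
2: _
3: 598 -> 143 -> 304
4: 277
5: 677 -> 138
6: 335 -> 972

4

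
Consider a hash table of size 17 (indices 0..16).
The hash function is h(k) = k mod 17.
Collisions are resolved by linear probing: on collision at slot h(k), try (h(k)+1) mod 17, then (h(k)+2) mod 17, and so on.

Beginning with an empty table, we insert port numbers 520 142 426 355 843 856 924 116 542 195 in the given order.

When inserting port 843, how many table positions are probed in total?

520 hashes to 10; slot 10 is free -> place at 10.
142 hashes to 6; slot 6 is free -> place at 6.
426 hashes to 1; slot 1 is free -> place at 1.
355 hashes to 15; slot 15 is free -> place at 15.
843 hashes to 10; 10 taken -> place at 11.
856 hashes to 6; 6 taken -> place at 7.
924 hashes to 6; 6,7 taken -> place at 8.
116 hashes to 14; slot 14 is free -> place at 14.
542 hashes to 15; 15 taken -> place at 16.
195 hashes to 8; 8 taken -> place at 9.
Table: [-, 426, -, -, -, -, 142, 856, 924, 195, 520, 843, -, -, 116, 355, 542]

2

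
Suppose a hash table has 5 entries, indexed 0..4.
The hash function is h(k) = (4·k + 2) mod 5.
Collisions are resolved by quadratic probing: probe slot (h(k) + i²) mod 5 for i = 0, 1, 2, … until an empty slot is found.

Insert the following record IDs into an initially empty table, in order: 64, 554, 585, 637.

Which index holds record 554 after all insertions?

4

64 hashes to 3; slot 3 is free -> place at 3.
554 hashes to 3; 3 taken -> place at 4.
585 hashes to 2; slot 2 is free -> place at 2.
637 hashes to 0; slot 0 is free -> place at 0.
Table: [637, —, 585, 64, 554]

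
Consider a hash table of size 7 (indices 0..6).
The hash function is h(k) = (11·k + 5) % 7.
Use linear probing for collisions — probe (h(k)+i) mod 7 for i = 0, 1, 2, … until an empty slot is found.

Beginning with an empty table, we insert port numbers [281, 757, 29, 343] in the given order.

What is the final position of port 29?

4

Insert 281: h=2, slot 2 empty -> index 2.
Insert 757: h=2, slot 2 occupied -> index 3.
Insert 29: h=2, slots 2,3 occupied -> index 4.
Insert 343: h=5, slot 5 empty -> index 5.
Table: [∅, ∅, 281, 757, 29, 343, ∅]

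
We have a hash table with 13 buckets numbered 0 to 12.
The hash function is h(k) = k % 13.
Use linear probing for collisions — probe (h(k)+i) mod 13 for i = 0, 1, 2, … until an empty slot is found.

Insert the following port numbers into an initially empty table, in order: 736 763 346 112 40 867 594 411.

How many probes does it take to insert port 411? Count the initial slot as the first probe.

736 hashes to 8; slot 8 is free → place at 8.
763 hashes to 9; slot 9 is free → place at 9.
346 hashes to 8; 8,9 taken → place at 10.
112 hashes to 8; 8,9,10 taken → place at 11.
40 hashes to 1; slot 1 is free → place at 1.
867 hashes to 9; 9,10,11 taken → place at 12.
594 hashes to 9; 9,10,11,12 taken → place at 0.
411 hashes to 8; 8,9,10,11,12,0,1 taken → place at 2.
Table: [594, 40, 411, _, _, _, _, _, 736, 763, 346, 112, 867]

8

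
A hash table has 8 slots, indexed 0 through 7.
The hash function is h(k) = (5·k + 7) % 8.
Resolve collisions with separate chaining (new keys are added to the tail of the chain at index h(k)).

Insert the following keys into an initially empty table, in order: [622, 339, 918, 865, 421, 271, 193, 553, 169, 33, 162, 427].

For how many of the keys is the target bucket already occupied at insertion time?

622 -> bucket 5
339 -> bucket 6
918 -> bucket 5 (collision)
865 -> bucket 4
421 -> bucket 0
271 -> bucket 2
193 -> bucket 4 (collision)
553 -> bucket 4 (collision)
169 -> bucket 4 (collision)
33 -> bucket 4 (collision)
162 -> bucket 1
427 -> bucket 6 (collision)
Final buckets:
0: 421
1: 162
2: 271
3: _
4: 865 -> 193 -> 553 -> 169 -> 33
5: 622 -> 918
6: 339 -> 427
7: _

6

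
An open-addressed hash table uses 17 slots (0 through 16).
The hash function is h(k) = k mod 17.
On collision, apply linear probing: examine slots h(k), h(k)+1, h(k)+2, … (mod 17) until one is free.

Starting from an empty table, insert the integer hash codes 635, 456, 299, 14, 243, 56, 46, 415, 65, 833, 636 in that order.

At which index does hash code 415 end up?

635: h=6 -> slot 6
456: h=14 -> slot 14
299: h=10 -> slot 10
14: h=14, probe 14,15 -> slot 15
243: h=5 -> slot 5
56: h=5, probe 5,6,7 -> slot 7
46: h=12 -> slot 12
415: h=7, probe 7,8 -> slot 8
65: h=14, probe 14,15,16 -> slot 16
833: h=0 -> slot 0
636: h=7, probe 7,8,9 -> slot 9
Table: [833, _, _, _, _, 243, 635, 56, 415, 636, 299, _, 46, _, 456, 14, 65]

8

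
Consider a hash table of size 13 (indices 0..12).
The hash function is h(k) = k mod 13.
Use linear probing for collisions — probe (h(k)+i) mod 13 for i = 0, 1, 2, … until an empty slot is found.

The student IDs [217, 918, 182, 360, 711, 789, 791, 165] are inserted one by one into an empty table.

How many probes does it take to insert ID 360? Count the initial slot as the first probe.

217 hashes to 9; slot 9 is free -> place at 9.
918 hashes to 8; slot 8 is free -> place at 8.
182 hashes to 0; slot 0 is free -> place at 0.
360 hashes to 9; 9 taken -> place at 10.
711 hashes to 9; 9,10 taken -> place at 11.
789 hashes to 9; 9,10,11 taken -> place at 12.
791 hashes to 11; 11,12,0 taken -> place at 1.
165 hashes to 9; 9,10,11,12,0,1 taken -> place at 2.
Table: [182, 791, 165, —, —, —, —, —, 918, 217, 360, 711, 789]

2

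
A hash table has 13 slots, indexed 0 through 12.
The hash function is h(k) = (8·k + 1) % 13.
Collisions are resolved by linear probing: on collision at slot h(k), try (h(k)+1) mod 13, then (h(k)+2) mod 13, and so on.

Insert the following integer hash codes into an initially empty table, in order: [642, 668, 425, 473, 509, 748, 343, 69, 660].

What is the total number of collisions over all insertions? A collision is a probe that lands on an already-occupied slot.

19

642 hashes to 2; slot 2 is free => place at 2.
668 hashes to 2; 2 taken => place at 3.
425 hashes to 8; slot 8 is free => place at 8.
473 hashes to 2; 2,3 taken => place at 4.
509 hashes to 4; 4 taken => place at 5.
748 hashes to 5; 5 taken => place at 6.
343 hashes to 2; 2,3,4,5,6 taken => place at 7.
69 hashes to 7; 7,8 taken => place at 9.
660 hashes to 3; 3,4,5,6,7,8,9 taken => place at 10.
Table: [_, _, 642, 668, 473, 509, 748, 343, 425, 69, 660, _, _]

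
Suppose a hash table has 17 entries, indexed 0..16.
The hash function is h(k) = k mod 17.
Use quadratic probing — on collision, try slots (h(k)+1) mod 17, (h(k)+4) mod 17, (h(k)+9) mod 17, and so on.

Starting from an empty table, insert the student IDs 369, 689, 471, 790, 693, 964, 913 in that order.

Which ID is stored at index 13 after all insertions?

471

369 hashes to 12; slot 12 is free => place at 12.
689 hashes to 9; slot 9 is free => place at 9.
471 hashes to 12; 12 taken => place at 13.
790 hashes to 8; slot 8 is free => place at 8.
693 hashes to 13; 13 taken => place at 14.
964 hashes to 12; 12,13 taken => place at 16.
913 hashes to 12; 12,13,16 taken => place at 4.
Table: [., ., ., ., 913, ., ., ., 790, 689, ., ., 369, 471, 693, ., 964]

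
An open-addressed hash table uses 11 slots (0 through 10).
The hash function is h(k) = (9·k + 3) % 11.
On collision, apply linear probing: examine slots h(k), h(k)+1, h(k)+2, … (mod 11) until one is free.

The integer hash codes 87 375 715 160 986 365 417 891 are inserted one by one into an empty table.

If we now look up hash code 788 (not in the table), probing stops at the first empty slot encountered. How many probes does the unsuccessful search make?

87 hashes to 5; slot 5 is free => place at 5.
375 hashes to 1; slot 1 is free => place at 1.
715 hashes to 3; slot 3 is free => place at 3.
160 hashes to 2; slot 2 is free => place at 2.
986 hashes to 0; slot 0 is free => place at 0.
365 hashes to 10; slot 10 is free => place at 10.
417 hashes to 5; 5 taken => place at 6.
891 hashes to 3; 3 taken => place at 4.
Table: [986, 375, 160, 715, 891, 87, 417, ∅, ∅, ∅, 365]
Lookup 788: h=0, probe 0,1,2,3,4,5,6,7 → slot 7 empty, not found.

8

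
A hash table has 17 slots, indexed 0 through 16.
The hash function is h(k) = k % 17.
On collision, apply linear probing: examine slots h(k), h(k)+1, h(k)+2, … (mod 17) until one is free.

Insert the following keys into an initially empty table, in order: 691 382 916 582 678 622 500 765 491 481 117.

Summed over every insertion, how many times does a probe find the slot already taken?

691 hashes to 11; slot 11 is free → place at 11.
382 hashes to 8; slot 8 is free → place at 8.
916 hashes to 15; slot 15 is free → place at 15.
582 hashes to 4; slot 4 is free → place at 4.
678 hashes to 15; 15 taken → place at 16.
622 hashes to 10; slot 10 is free → place at 10.
500 hashes to 7; slot 7 is free → place at 7.
765 hashes to 0; slot 0 is free → place at 0.
491 hashes to 15; 15,16,0 taken → place at 1.
481 hashes to 5; slot 5 is free → place at 5.
117 hashes to 15; 15,16,0,1 taken → place at 2.
Table: [765, 491, 117, -, 582, 481, -, 500, 382, -, 622, 691, -, -, -, 916, 678]

8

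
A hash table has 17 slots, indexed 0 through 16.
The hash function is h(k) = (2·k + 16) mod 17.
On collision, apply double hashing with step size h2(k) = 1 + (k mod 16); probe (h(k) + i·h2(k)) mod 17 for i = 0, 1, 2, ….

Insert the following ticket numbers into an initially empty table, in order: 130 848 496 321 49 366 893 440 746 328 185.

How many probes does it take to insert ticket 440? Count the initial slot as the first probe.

3

Insert 130: h=4, slot 4 empty → index 4.
Insert 848: h=12, slot 12 empty → index 12.
Insert 496: h=5, slot 5 empty → index 5.
Insert 321: h=12, h2=2, slot 12 occupied → index 14.
Insert 49: h=12, h2=2, slots 12,14 occupied → index 16.
Insert 366: h=0, slot 0 empty → index 0.
Insert 893: h=0, h2=14, slots 0,14 occupied → index 11.
Insert 440: h=12, h2=9, slots 12,4 occupied → index 13.
Insert 746: h=12, h2=11, slot 12 occupied → index 6.
Insert 328: h=9, slot 9 empty → index 9.
Insert 185: h=12, h2=10, slots 12,5 occupied → index 15.
Table: [366, _, _, _, 130, 496, 746, _, _, 328, _, 893, 848, 440, 321, 185, 49]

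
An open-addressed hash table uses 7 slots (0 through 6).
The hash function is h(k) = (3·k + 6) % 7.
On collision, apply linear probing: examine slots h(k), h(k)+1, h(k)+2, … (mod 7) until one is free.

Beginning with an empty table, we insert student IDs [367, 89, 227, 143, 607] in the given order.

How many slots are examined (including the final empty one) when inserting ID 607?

5

Insert 367: h=1, slot 1 empty -> index 1.
Insert 89: h=0, slot 0 empty -> index 0.
Insert 227: h=1, slot 1 occupied -> index 2.
Insert 143: h=1, slots 1,2 occupied -> index 3.
Insert 607: h=0, slots 0,1,2,3 occupied -> index 4.
Table: [89, 367, 227, 143, 607, -, -]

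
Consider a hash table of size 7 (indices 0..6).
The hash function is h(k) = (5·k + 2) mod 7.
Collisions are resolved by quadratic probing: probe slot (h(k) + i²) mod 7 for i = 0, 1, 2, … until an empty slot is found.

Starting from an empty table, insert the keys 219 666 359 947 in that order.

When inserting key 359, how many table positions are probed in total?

2

219: h=5 -> slot 5
666: h=0 -> slot 0
359: h=5, probe 5,6 -> slot 6
947: h=5, probe 5,6,2 -> slot 2
Table: [666, -, 947, -, -, 219, 359]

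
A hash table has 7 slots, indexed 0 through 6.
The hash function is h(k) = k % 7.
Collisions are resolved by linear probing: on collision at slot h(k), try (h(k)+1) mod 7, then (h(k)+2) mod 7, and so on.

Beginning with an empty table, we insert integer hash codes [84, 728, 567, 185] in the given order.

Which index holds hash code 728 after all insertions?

1

84: h=0 => slot 0
728: h=0, probe 0,1 => slot 1
567: h=0, probe 0,1,2 => slot 2
185: h=3 => slot 3
Table: [84, 728, 567, 185, ., ., .]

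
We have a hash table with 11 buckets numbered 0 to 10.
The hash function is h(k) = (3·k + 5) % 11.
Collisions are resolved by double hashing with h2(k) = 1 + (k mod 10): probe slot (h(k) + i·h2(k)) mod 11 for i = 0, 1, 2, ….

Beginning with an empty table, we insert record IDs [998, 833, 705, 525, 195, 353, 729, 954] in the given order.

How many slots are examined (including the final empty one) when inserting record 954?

3

998: h=7 => slot 7
833: h=7, h2=4, probe 7,0 => slot 0
705: h=8 => slot 8
525: h=7, h2=6, probe 7,2 => slot 2
195: h=7, h2=6, probe 7,2,8,3 => slot 3
353: h=8, h2=4, probe 8,1 => slot 1
729: h=3, h2=10, probe 3,2,1,0,10 => slot 10
954: h=7, h2=5, probe 7,1,6 => slot 6
Table: [833, 353, 525, 195, -, -, 954, 998, 705, -, 729]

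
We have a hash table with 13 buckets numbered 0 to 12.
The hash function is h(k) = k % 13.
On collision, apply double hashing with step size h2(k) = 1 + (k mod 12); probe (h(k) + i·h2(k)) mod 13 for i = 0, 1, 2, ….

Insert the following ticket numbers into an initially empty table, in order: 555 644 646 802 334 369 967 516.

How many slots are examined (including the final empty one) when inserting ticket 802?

4

555: h=9 => slot 9
644: h=7 => slot 7
646: h=9, h2=11, probe 9,7,5 => slot 5
802: h=9, h2=11, probe 9,7,5,3 => slot 3
334: h=9, h2=11, probe 9,7,5,3,1 => slot 1
369: h=5, h2=10, probe 5,2 => slot 2
967: h=5, h2=8, probe 5,0 => slot 0
516: h=9, h2=1, probe 9,10 => slot 10
Table: [967, 334, 369, 802, _, 646, _, 644, _, 555, 516, _, _]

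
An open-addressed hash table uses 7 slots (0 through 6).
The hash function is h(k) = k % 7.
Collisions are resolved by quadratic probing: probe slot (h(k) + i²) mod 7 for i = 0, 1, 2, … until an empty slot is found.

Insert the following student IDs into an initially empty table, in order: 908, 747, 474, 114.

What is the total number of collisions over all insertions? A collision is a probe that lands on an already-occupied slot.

4

908: h=5 => slot 5
747: h=5, probe 5,6 => slot 6
474: h=5, probe 5,6,2 => slot 2
114: h=2, probe 2,3 => slot 3
Table: [_, _, 474, 114, _, 908, 747]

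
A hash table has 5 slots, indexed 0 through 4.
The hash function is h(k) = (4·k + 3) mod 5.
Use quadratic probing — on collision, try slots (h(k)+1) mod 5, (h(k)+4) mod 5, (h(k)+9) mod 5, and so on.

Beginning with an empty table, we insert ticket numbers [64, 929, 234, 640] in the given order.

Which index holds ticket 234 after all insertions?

Insert 64: h=4, slot 4 empty -> index 4.
Insert 929: h=4, slot 4 occupied -> index 0.
Insert 234: h=4, slots 4,0 occupied -> index 3.
Insert 640: h=3, slots 3,4 occupied -> index 2.
Table: [929, -, 640, 234, 64]

3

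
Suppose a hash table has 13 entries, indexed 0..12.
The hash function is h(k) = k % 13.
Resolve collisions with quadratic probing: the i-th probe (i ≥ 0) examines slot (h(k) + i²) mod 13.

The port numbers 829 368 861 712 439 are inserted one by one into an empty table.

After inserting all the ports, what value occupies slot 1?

439

829: h=10 → slot 10
368: h=4 → slot 4
861: h=3 → slot 3
712: h=10, probe 10,11 → slot 11
439: h=10, probe 10,11,1 → slot 1
Table: [-, 439, -, 861, 368, -, -, -, -, -, 829, 712, -]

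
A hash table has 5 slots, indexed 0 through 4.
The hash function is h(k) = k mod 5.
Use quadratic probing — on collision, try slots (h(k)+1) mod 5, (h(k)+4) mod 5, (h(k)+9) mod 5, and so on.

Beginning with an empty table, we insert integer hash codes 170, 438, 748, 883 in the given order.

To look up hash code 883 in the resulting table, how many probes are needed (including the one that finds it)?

3

170 hashes to 0; slot 0 is free → place at 0.
438 hashes to 3; slot 3 is free → place at 3.
748 hashes to 3; 3 taken → place at 4.
883 hashes to 3; 3,4 taken → place at 2.
Table: [170, _, 883, 438, 748]
Lookup 883: h=3, probe 3,4,2 → found at 2.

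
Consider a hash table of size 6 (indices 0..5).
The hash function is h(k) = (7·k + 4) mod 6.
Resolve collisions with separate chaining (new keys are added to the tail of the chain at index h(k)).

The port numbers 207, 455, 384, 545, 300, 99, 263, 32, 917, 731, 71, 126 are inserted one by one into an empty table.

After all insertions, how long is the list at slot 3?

Insert 207: h=1, bucket 1 empty -> new chain.
Insert 455: h=3, bucket 3 empty -> new chain.
Insert 384: h=4, bucket 4 empty -> new chain.
Insert 545: h=3, bucket 3 nonempty -> append to chain.
Insert 300: h=4, bucket 4 nonempty -> append to chain.
Insert 99: h=1, bucket 1 nonempty -> append to chain.
Insert 263: h=3, bucket 3 nonempty -> append to chain.
Insert 32: h=0, bucket 0 empty -> new chain.
Insert 917: h=3, bucket 3 nonempty -> append to chain.
Insert 731: h=3, bucket 3 nonempty -> append to chain.
Insert 71: h=3, bucket 3 nonempty -> append to chain.
Insert 126: h=4, bucket 4 nonempty -> append to chain.
Final buckets:
0: 32
1: 207 -> 99
2: _
3: 455 -> 545 -> 263 -> 917 -> 731 -> 71
4: 384 -> 300 -> 126
5: _

6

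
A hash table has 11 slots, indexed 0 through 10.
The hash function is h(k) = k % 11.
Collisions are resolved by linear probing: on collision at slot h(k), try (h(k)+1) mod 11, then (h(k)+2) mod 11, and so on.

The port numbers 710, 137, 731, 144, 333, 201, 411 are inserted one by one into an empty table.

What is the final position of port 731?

7

Insert 710: h=6, slot 6 empty -> index 6.
Insert 137: h=5, slot 5 empty -> index 5.
Insert 731: h=5, slots 5,6 occupied -> index 7.
Insert 144: h=1, slot 1 empty -> index 1.
Insert 333: h=3, slot 3 empty -> index 3.
Insert 201: h=3, slot 3 occupied -> index 4.
Insert 411: h=4, slots 4,5,6,7 occupied -> index 8.
Table: [-, 144, -, 333, 201, 137, 710, 731, 411, -, -]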